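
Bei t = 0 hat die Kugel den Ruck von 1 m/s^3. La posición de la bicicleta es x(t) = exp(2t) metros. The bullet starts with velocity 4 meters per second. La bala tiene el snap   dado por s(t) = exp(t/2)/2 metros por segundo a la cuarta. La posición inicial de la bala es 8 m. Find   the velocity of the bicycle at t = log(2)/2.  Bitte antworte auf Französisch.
Nous devons dériver notre équation de la position x(t) = exp(2·t) 1 fois. En dérivant la position, nous obtenons la vitesse: v(t) = 2·exp(2·t). En utilisant v(t) = 2·exp(2·t) et en substituant t = log(2)/2, nous trouvons v = 4.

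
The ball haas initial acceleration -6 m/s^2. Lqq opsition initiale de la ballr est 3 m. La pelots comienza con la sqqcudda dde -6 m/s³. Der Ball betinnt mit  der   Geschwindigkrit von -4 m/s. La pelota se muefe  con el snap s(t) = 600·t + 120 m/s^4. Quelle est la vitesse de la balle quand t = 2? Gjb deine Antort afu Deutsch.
Wir müssen unsere Gleichung für den Snap s(t) = 600·t + 120 3-mal integrieren. Mit ∫s(t)dt und Anwendung von j(0) = -6, finden wir j(t) = 300·t^2 + 120·t - 6. Durch Integration von dem Ruck und Verwendung der Anfangsbedingung a(0) = -6, erhalten wir a(t) = 100·t^3 + 60·t^2 - 6·t - 6. Die Stammfunktion von der Beschleunigung, mit v(0) = -4, ergibt die Geschwindigkeit: v(t) = 25·t^4 + 20·t^3 - 3·t^2 - 6·t - 4. Wir haben die Geschwindigkeit v(t) = 25·t^4 + 20·t^3 - 3·t^2 - 6·t - 4. Durch Einsetzen von t = 2: v(2) = 532.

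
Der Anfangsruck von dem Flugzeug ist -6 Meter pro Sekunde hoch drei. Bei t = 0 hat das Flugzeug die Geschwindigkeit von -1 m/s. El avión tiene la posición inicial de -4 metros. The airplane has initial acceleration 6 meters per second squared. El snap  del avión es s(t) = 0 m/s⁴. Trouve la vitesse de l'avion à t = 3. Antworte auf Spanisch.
Debemos encontrar la integral de nuestra ecuación del snap s(t) = 0 3 veces. Integrando el snap y usando la condición inicial j(0) = -6, obtenemos j(t) = -6. La integral de la sacudida, con a(0) = 6, da la aceleración: a(t) = 6 - 6·t. Tomando ∫a(t)dt y aplicando v(0) = -1, encontramos v(t) = -3·t^2 + 6·t - 1. Usando v(t) = -3·t^2 + 6·t - 1 y sustituyendo t = 3, encontramos v = -10.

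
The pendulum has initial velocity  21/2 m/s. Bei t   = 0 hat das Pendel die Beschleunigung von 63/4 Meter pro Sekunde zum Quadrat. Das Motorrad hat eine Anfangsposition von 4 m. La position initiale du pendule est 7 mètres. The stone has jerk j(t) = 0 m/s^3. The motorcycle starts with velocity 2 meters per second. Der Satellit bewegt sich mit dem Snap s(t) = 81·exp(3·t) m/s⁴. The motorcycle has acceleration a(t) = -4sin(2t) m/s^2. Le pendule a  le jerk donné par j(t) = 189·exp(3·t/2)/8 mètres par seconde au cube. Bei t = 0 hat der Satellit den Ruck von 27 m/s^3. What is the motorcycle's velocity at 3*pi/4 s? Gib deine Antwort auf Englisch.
Starting from acceleration a(t) = -4·sin(2·t), we take 1 antiderivative. The integral of acceleration, with v(0) = 2, gives velocity: v(t) = 2·cos(2·t). From the given velocity equation v(t) = 2·cos(2·t), we substitute t = 3*pi/4 to get v = 0.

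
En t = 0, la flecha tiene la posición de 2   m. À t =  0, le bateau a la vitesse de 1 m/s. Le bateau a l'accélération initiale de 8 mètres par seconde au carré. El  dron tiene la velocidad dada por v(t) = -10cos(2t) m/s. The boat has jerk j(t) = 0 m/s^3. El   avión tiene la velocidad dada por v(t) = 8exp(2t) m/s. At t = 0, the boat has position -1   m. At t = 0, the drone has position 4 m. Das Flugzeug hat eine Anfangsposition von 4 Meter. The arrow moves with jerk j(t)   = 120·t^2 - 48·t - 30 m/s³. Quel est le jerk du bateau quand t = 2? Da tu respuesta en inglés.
From the given jerk equation j(t) = 0, we substitute t = 2 to get j = 0.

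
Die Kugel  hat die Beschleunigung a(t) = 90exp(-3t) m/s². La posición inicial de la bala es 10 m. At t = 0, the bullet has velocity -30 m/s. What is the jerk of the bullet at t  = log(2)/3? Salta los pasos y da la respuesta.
At t = log(2)/3, j = -135.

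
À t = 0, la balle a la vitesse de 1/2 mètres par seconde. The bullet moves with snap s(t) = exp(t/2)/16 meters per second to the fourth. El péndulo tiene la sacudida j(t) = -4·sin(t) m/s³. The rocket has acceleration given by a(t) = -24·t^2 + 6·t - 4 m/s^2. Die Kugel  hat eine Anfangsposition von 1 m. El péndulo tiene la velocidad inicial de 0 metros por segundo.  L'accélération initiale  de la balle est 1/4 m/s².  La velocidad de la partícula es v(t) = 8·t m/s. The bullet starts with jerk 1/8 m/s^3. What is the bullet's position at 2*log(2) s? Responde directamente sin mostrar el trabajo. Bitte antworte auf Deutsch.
Die Antwort ist 2.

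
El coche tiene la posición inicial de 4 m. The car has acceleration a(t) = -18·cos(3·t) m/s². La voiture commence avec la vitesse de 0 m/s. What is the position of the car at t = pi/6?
We need to integrate our acceleration equation a(t) = -18·cos(3·t) 2 times. The integral of acceleration is velocity. Using v(0) = 0, we get v(t) = -6·sin(3·t). Finding the antiderivative of v(t) and using x(0) = 4: x(t) = 2·cos(3·t) + 2. Using x(t) = 2·cos(3·t) + 2 and substituting t = pi/6, we find x = 2.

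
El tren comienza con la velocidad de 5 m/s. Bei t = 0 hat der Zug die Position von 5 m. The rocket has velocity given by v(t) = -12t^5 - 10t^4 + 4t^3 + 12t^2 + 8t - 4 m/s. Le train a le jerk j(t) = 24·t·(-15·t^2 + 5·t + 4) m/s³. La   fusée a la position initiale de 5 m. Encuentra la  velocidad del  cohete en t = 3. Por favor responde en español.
Tenemos la velocidad v(t) = -12·t^5 - 10·t^4 + 4·t^3 + 12·t^2 + 8·t - 4. Sustituyendo t = 3: v(3) = -3490.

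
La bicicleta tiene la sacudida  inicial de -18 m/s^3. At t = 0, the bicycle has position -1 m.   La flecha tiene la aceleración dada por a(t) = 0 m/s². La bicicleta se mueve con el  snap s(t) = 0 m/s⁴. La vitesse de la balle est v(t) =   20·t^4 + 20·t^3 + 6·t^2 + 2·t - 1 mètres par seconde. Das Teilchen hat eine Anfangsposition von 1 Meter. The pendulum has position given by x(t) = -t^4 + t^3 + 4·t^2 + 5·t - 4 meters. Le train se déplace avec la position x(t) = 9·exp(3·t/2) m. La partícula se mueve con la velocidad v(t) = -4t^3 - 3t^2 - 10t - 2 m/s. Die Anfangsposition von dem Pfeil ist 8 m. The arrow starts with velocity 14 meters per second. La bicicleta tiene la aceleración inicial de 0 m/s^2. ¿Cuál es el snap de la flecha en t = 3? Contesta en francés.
Pour résoudre ceci, nous devons prendre 2 dérivées de notre équation de l'accélération a(t) = 0. En prenant d/dt de a(t), nous trouvons j(t) = 0. En prenant d/dt de j(t), nous trouvons s(t) = 0. En utilisant s(t) = 0 et en substituant t = 3, nous trouvons s = 0.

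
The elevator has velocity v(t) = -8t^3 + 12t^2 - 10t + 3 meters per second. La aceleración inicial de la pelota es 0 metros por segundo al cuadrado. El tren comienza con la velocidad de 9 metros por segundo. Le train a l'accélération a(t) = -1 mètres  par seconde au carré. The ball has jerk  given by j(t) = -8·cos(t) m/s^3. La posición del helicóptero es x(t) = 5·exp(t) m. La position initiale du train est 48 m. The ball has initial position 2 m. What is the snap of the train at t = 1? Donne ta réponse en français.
Pour résoudre ceci, nous devons prendre 2 dérivées de notre équation de l'accélération a(t) = -1. La dérivée de l'accélération donne le jerk: j(t) = 0. La dérivée du jerk donne le snap: s(t) = 0. En utilisant s(t) = 0 et en substituant t = 1, nous trouvons s = 0.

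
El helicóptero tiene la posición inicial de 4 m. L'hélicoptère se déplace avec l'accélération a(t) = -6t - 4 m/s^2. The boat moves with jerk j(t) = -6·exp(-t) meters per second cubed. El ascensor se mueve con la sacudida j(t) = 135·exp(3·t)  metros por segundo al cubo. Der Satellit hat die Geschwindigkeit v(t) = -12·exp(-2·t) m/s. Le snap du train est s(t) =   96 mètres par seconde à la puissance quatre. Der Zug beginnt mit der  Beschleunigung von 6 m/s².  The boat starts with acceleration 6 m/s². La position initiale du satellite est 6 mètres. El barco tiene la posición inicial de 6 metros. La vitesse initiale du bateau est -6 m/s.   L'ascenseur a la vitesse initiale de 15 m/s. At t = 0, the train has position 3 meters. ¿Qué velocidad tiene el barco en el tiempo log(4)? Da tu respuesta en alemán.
Ausgehend von dem Ruck j(t) = -6·exp(-t), nehmen wir 2 Stammfunktionen. Durch Integration von dem Ruck und Verwendung der Anfangsbedingung a(0) = 6, erhalten wir a(t) = 6·exp(-t). Durch Integration von der Beschleunigung und Verwendung der Anfangsbedingung v(0) = -6, erhalten wir v(t) = -6·exp(-t). Wir haben die Geschwindigkeit v(t) = -6·exp(-t). Durch Einsetzen von t = log(4): v(log(4)) = -3/2.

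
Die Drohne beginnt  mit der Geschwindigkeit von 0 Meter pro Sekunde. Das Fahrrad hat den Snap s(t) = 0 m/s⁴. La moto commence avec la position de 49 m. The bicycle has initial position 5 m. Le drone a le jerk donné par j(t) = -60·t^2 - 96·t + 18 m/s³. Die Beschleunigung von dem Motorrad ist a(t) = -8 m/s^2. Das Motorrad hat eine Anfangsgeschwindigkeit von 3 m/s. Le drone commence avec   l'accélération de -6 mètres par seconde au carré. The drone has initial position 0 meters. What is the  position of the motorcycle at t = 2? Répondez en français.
Pour résoudre ceci, nous devons prendre 2 primitives de notre équation de l'accélération a(t) = -8. La primitive de l'accélération, avec v(0) = 3, donne la vitesse: v(t) = 3 - 8·t. L'intégrale de la vitesse, avec x(0) = 49, donne la position: x(t) = -4·t^2 + 3·t + 49. Nous avons la position x(t) = -4·t^2 + 3·t + 49. En substituant t = 2: x(2) = 39.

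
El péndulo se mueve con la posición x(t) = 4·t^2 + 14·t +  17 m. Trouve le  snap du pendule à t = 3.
Nous devons dériver notre équation de la position x(t) = 4·t^2 + 14·t + 17 4 fois. La dérivée de la position donne la vitesse: v(t) = 8·t + 14. En dérivant la vitesse, nous obtenons l'accélération: a(t) = 8. En prenant d/dt de a(t), nous trouvons j(t) = 0. La dérivée du jerk donne le snap: s(t) = 0. De l'équation du snap s(t) = 0, nous substituons t = 3 pour obtenir s = 0.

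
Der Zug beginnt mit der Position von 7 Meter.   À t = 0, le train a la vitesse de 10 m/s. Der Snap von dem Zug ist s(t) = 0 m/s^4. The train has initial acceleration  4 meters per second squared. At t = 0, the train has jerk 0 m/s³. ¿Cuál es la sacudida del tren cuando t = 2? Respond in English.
We must find the antiderivative of our snap equation s(t) = 0 1 time. The antiderivative of snap is jerk. Using j(0) = 0, we get j(t) = 0. Using j(t) = 0 and substituting t = 2, we find j = 0.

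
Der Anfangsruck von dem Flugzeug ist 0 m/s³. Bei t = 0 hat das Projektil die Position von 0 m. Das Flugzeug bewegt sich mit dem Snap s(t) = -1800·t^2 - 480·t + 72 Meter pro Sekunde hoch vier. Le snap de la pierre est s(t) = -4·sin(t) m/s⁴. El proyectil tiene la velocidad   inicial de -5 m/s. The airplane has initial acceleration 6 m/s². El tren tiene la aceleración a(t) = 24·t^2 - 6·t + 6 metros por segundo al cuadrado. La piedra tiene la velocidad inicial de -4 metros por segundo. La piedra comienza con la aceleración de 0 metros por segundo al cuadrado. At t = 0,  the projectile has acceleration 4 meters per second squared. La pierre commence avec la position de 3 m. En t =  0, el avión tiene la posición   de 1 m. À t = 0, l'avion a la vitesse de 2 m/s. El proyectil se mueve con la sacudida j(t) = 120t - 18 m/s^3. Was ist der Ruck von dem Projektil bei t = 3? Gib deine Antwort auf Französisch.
De l'équation du jerk j(t) = 120·t - 18, nous substituons t = 3 pour obtenir j = 342.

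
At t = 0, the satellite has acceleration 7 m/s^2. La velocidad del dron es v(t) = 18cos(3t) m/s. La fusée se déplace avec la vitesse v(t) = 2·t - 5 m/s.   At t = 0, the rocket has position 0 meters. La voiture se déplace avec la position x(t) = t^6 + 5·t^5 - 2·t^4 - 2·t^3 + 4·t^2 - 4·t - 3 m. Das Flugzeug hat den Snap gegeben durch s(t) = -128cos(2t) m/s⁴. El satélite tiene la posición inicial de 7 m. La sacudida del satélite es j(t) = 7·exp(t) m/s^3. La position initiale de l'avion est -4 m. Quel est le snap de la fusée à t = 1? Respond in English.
To solve this, we need to take 3 derivatives of our velocity equation v(t) = 2·t - 5. The derivative of velocity gives acceleration: a(t) = 2. Taking d/dt of a(t), we find j(t) = 0. Differentiating jerk, we get snap: s(t) = 0. Using s(t) = 0 and substituting t = 1, we find s = 0.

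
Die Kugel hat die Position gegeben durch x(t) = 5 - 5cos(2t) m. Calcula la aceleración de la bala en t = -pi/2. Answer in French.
En partant de la position x(t) = 5 - 5·cos(2·t), nous prenons 2 dérivées. En prenant d/dt de x(t), nous trouvons v(t) = 10·sin(2·t). En dérivant la vitesse, nous obtenons l'accélération: a(t) = 20·cos(2·t). Nous avons l'accélération a(t) = 20·cos(2·t). En substituant t = -pi/2: a(-pi/2) = -20.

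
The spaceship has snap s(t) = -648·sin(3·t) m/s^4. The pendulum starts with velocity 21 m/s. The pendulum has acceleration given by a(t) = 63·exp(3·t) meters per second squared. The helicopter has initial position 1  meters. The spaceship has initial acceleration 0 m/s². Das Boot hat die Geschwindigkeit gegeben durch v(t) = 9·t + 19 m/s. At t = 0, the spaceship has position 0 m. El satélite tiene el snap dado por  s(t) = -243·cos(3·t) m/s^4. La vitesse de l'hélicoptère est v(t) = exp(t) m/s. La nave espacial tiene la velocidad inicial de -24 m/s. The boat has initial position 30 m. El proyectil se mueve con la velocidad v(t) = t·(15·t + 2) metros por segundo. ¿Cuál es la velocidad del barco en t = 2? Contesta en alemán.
Mit v(t) = 9·t + 19 und Einsetzen von t = 2, finden wir v = 37.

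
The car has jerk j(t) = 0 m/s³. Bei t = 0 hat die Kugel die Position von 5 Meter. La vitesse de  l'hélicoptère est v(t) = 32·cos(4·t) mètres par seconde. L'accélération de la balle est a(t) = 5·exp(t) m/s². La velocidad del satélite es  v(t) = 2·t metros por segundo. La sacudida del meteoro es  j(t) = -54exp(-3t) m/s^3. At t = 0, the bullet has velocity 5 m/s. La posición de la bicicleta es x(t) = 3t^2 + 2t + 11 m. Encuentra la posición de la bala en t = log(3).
Debemos encontrar la integral de nuestra ecuación de la aceleración a(t) = 5·exp(t) 2 veces. Tomando ∫a(t)dt y aplicando v(0) = 5, encontramos v(t) = 5·exp(t). La integral de la velocidad es la posición. Usando x(0) = 5, obtenemos x(t) = 5·exp(t). De la ecuación de la posición x(t) = 5·exp(t), sustituimos t = log(3) para obtener x = 15.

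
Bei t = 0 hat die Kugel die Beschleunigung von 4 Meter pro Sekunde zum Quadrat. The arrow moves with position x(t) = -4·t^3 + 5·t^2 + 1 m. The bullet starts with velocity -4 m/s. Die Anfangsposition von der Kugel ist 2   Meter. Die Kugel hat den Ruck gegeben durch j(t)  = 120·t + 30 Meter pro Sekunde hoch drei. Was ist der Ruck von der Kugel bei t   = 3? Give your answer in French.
De l'équation du jerk j(t) = 120·t + 30, nous substituons t = 3 pour obtenir j = 390.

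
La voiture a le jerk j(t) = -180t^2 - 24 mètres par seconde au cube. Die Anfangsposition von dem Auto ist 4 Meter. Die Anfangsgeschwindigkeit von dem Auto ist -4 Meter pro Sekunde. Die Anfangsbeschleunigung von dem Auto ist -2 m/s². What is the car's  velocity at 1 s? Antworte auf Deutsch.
Wir müssen die Stammfunktion unserer Gleichung für den Ruck j(t) = -180·t^2 - 24 2-mal finden. Mit ∫j(t)dt und Anwendung von a(0) = -2, finden wir a(t) = -60·t^3 - 24·t - 2. Durch Integration von der Beschleunigung und Verwendung der Anfangsbedingung v(0) = -4, erhalten wir v(t) = -15·t^4 - 12·t^2 - 2·t - 4. Wir haben die Geschwindigkeit v(t) = -15·t^4 - 12·t^2 - 2·t - 4. Durch Einsetzen von t = 1: v(1) = -33.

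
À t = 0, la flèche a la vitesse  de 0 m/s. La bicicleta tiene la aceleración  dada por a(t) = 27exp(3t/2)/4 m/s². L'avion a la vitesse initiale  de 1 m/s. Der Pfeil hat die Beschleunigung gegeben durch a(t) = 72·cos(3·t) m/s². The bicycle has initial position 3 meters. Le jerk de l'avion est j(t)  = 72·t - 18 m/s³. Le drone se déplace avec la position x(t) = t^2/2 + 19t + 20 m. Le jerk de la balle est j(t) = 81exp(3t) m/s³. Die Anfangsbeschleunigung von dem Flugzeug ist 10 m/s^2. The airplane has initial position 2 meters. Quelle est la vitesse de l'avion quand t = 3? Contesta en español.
Debemos encontrar la antiderivada de nuestra ecuación de la sacudida j(t) = 72·t - 18 2 veces. Tomando ∫j(t)dt y aplicando a(0) = 10, encontramos a(t) = 36·t^2 - 18·t + 10. La antiderivada de la aceleración, con v(0) = 1, da la velocidad: v(t) = 12·t^3 - 9·t^2 + 10·t + 1. Usando v(t) = 12·t^3 - 9·t^2 + 10·t + 1 y sustituyendo t = 3, encontramos v = 274.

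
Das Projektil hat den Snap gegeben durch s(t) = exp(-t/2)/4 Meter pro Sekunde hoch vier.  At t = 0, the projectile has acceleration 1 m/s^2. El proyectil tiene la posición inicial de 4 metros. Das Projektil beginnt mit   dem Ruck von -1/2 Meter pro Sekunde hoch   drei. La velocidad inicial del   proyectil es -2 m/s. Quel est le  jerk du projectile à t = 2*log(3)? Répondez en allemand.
Um dies zu lösen, müssen wir 1 Stammfunktion unserer Gleichung für den Snap s(t) = exp(-t/2)/4 finden. Mit ∫s(t)dt und Anwendung von j(0) = -1/2, finden wir j(t) = -exp(-t/2)/2. Wir haben den Ruck j(t) = -exp(-t/2)/2. Durch Einsetzen von t = 2*log(3): j(2*log(3)) = -1/6.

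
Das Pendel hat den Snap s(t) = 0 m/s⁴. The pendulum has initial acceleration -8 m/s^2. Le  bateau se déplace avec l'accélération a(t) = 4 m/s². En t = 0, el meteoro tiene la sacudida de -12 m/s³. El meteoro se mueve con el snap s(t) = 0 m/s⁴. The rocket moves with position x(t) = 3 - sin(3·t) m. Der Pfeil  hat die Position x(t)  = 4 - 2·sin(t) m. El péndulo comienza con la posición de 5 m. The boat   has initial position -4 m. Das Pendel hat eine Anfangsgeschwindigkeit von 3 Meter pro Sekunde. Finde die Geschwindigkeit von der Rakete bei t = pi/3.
Um dies zu lösen, müssen wir 1 Ableitung unserer Gleichung für die Position x(t) = 3 - sin(3·t) nehmen. Die Ableitung von der Position ergibt die Geschwindigkeit: v(t) = -3·cos(3·t). Aus der Gleichung für die Geschwindigkeit v(t) = -3·cos(3·t), setzen wir t = pi/3 ein und erhalten v = 3.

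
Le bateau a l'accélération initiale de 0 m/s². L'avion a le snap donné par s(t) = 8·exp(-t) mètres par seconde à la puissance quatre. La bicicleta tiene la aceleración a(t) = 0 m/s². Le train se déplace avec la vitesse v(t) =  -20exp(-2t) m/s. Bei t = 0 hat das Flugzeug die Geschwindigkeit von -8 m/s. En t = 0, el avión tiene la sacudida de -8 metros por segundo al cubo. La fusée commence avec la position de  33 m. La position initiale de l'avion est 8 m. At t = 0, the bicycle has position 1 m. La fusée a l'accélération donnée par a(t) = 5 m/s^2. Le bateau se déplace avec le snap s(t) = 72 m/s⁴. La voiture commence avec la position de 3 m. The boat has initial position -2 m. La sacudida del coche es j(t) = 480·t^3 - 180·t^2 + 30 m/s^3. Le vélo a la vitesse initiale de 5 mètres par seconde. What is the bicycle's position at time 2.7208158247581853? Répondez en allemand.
Wir müssen die Stammfunktion unserer Gleichung für die Beschleunigung a(t) = 0 2-mal finden. Das Integral von der Beschleunigung ist die Geschwindigkeit. Mit v(0) = 5 erhalten wir v(t) = 5. Die Stammfunktion von der Geschwindigkeit ist die Position. Mit x(0) = 1 erhalten wir x(t) = 5·t + 1. Mit x(t) = 5·t + 1 und Einsetzen von t = 2.7208158247581853, finden wir x = 14.6040791237909.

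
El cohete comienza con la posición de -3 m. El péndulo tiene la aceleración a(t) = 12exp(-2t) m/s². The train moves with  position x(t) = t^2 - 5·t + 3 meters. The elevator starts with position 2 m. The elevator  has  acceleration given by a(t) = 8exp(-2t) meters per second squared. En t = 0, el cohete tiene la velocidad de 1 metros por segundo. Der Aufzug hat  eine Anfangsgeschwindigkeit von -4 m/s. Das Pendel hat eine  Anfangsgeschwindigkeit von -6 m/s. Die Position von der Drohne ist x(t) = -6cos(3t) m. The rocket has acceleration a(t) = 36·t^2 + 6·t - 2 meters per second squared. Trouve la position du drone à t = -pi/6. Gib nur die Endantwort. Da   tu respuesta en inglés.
At t = -pi/6, x = 0.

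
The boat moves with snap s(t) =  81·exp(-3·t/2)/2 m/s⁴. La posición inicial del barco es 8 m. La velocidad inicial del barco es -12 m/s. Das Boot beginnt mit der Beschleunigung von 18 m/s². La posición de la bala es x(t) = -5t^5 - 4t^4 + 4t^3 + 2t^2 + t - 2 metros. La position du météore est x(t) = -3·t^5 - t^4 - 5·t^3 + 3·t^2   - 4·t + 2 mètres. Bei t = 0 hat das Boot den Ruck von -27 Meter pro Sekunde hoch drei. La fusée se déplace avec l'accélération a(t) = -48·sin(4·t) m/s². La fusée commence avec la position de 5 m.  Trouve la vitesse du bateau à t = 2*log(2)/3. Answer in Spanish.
Para resolver esto, necesitamos tomar 3 antiderivadas de nuestra ecuación del snap s(t) = 81·exp(-3·t/2)/2. La integral del snap, con j(0) = -27, da la sacudida: j(t) = -27·exp(-3·t/2). Tomando ∫j(t)dt y aplicando a(0) = 18, encontramos a(t) = 18·exp(-3·t/2). La antiderivada de la aceleración, con v(0) = -12, da la velocidad: v(t) = -12·exp(-3·t/2). Tenemos la velocidad v(t) = -12·exp(-3·t/2). Sustituyendo t = 2*log(2)/3: v(2*log(2)/3) = -6.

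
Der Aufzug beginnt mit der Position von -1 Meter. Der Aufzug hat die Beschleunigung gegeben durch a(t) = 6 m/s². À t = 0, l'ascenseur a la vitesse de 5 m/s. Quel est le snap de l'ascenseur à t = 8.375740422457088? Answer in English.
Starting from acceleration a(t) = 6, we take 2 derivatives. Differentiating acceleration, we get jerk: j(t) = 0. The derivative of jerk gives snap: s(t) = 0. From the given snap equation s(t) = 0, we substitute t = 8.375740422457088 to get s = 0.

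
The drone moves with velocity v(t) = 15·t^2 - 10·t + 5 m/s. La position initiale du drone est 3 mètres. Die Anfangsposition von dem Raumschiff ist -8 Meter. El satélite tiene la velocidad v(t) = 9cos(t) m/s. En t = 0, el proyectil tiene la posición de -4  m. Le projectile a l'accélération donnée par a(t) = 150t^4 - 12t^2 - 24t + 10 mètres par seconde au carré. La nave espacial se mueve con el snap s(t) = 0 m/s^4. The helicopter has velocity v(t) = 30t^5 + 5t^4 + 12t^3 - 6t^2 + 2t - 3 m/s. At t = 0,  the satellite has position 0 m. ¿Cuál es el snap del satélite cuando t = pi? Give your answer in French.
Nous devons dériver notre équation de la vitesse v(t) = 9·cos(t) 3 fois. En dérivant la vitesse, nous obtenons l'accélération: a(t) = -9·sin(t). En dérivant l'accélération, nous obtenons le jerk: j(t) = -9·cos(t). En dérivant le jerk, nous obtenons le snap: s(t) = 9·sin(t). De l'équation du snap s(t) = 9·sin(t), nous substituons t = pi pour obtenir s = 0.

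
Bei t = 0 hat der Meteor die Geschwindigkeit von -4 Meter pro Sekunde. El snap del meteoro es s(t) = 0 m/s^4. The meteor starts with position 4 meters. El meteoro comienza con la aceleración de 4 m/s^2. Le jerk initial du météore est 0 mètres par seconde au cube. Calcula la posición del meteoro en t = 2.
Para resolver esto, necesitamos tomar 4 antiderivadas de nuestra ecuación del snap s(t) = 0. La integral del snap es la sacudida. Usando j(0) = 0, obtenemos j(t) = 0. Tomando ∫j(t)dt y aplicando a(0) = 4, encontramos a(t) = 4. Integrando la aceleración y usando la condición inicial v(0) = -4, obtenemos v(t) = 4·t - 4. La integral de la velocidad, con x(0) = 4, da la posición: x(t) = 2·t^2 - 4·t + 4. Usando x(t) = 2·t^2 - 4·t + 4 y sustituyendo t = 2, encontramos x = 4.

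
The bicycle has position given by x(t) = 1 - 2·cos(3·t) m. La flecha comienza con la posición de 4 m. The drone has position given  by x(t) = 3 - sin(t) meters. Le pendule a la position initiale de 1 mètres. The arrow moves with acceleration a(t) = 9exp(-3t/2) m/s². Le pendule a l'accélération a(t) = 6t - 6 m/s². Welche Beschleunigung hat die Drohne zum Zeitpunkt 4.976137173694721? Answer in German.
Um dies zu lösen, müssen wir 2 Ableitungen unserer Gleichung für die Position x(t) = 3 - sin(t) nehmen. Durch Ableiten von der Position erhalten wir die Geschwindigkeit: v(t) = -cos(t). Die Ableitung von der Geschwindigkeit ergibt die Beschleunigung: a(t) = sin(t). Mit a(t) = sin(t) und Einsetzen von t = 4.976137173694721, finden wir a = -0.965419604410216.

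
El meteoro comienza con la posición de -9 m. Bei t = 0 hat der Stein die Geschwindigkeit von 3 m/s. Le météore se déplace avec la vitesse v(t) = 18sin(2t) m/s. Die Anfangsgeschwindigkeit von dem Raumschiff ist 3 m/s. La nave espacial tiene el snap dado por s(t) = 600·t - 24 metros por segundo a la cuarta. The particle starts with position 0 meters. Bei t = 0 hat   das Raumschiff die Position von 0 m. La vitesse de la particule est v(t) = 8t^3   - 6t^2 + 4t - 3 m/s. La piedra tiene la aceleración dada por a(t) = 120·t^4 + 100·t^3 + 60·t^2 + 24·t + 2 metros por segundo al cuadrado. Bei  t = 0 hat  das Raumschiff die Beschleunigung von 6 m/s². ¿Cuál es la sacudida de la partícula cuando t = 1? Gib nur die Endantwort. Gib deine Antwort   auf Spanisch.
La sacudida en t = 1 es j = 36.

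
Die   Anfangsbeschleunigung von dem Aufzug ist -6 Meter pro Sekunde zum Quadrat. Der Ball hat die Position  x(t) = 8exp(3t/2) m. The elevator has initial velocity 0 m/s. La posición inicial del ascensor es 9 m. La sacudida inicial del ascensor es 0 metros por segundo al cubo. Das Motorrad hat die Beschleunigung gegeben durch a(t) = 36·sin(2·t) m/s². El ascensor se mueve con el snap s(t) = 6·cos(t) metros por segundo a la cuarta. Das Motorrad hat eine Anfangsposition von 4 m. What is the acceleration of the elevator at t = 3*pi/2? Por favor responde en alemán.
Um dies zu lösen, müssen wir 2 Stammfunktionen unserer Gleichung für den Snap s(t) = 6·cos(t) finden. Durch Integration von dem Snap und Verwendung der Anfangsbedingung j(0) = 0, erhalten wir j(t) = 6·sin(t). Mit ∫j(t)dt und Anwendung von a(0) = -6, finden wir a(t) = -6·cos(t). Wir haben die Beschleunigung a(t) = -6·cos(t). Durch Einsetzen von t = 3*pi/2: a(3*pi/2) = 0.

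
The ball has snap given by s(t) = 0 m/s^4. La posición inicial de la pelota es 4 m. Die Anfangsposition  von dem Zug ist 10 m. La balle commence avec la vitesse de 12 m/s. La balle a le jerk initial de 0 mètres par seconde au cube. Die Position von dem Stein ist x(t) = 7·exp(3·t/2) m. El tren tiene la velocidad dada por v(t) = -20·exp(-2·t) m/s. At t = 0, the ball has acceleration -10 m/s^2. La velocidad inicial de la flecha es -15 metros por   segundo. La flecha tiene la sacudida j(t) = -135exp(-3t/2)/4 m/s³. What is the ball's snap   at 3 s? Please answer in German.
Wir haben den Snap s(t) = 0. Durch Einsetzen von t = 3: s(3) = 0.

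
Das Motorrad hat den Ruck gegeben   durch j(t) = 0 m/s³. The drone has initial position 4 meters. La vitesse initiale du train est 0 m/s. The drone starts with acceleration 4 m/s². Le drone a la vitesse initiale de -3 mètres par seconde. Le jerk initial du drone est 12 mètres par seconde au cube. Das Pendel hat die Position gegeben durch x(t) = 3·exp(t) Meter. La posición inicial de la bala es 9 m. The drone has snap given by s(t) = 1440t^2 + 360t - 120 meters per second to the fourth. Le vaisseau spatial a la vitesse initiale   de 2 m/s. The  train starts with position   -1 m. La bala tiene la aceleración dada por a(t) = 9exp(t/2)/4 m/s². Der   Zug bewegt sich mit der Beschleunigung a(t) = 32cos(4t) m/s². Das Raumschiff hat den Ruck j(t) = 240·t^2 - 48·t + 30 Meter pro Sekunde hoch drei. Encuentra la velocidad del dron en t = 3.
Partiendo del snap s(t) = 1440·t^2 + 360·t - 120, tomamos 3 integrales. La integral del snap es la sacudida. Usando j(0) = 12, obtenemos j(t) = 480·t^3 + 180·t^2 - 120·t + 12. Integrando la sacudida y usando la condición inicial a(0) = 4, obtenemos a(t) = 120·t^4 + 60·t^3 - 60·t^2 + 12·t + 4. La antiderivada de la aceleración, con v(0) = -3, da la velocidad: v(t) = 24·t^5 + 15·t^4 - 20·t^3 + 6·t^2 + 4·t - 3. Usando v(t) = 24·t^5 + 15·t^4 - 20·t^3 + 6·t^2 + 4·t - 3 y sustituyendo t = 3, encontramos v = 6570.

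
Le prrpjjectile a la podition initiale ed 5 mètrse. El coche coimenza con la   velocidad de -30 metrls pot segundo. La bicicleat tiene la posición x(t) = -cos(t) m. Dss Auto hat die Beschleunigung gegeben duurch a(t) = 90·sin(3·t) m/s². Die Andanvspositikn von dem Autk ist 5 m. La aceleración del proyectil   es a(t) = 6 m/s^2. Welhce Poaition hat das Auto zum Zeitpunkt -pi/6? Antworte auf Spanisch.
Para resolver esto, necesitamos tomar 2 integrales de nuestra ecuación de la aceleración a(t) = 90·sin(3·t). La antiderivada de la aceleración es la velocidad. Usando v(0) = -30, obtenemos v(t) = -30·cos(3·t). Integrando la velocidad y usando la condición inicial x(0) = 5, obtenemos x(t) = 5 - 10·sin(3·t). Tenemos la posición x(t) = 5 - 10·sin(3·t). Sustituyendo t = -pi/6: x(-pi/6) = 15.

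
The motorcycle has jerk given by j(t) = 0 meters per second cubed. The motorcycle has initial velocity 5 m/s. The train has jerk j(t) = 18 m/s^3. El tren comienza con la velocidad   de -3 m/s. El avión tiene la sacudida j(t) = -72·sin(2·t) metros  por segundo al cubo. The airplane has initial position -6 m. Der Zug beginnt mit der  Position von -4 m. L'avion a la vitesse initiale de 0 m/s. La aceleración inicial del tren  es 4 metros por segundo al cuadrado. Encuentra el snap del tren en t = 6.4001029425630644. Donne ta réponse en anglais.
Starting from jerk j(t) = 18, we take 1 derivative. Differentiating jerk, we get snap: s(t) = 0. From the given snap equation s(t) = 0, we substitute t = 6.4001029425630644 to get s = 0.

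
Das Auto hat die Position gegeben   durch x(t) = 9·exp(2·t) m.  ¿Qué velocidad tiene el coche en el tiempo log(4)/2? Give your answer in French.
Nous devons dériver notre équation de la position x(t) = 9·exp(2·t) 1 fois. En prenant d/dt de x(t), nous trouvons v(t) = 18·exp(2·t). Nous avons la vitesse v(t) = 18·exp(2·t). En substituant t = log(4)/2: v(log(4)/2) = 72.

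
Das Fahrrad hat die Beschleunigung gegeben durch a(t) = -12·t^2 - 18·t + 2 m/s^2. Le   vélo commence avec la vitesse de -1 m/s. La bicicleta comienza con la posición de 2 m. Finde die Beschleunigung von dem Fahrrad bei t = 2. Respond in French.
En utilisant a(t) = -12·t^2 - 18·t + 2 et en substituant t = 2, nous trouvons a = -82.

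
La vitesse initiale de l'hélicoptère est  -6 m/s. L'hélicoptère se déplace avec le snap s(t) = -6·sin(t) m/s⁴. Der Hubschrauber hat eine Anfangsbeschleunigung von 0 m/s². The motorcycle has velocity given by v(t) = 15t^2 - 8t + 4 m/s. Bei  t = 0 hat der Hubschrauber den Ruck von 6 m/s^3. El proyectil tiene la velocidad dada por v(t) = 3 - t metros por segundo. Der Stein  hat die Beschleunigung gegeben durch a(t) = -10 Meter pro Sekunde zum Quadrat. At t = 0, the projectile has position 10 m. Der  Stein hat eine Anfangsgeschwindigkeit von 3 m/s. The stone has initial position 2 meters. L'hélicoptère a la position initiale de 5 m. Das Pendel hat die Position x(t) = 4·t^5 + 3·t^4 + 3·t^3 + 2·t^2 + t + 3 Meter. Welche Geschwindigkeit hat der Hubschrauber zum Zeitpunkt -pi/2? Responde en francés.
Nous devons intégrer notre équation du snap s(t) = -6·sin(t) 3 fois. L'intégrale du snap est le jerk. En utilisant j(0) = 6, nous obtenons j(t) = 6·cos(t). L'intégrale du jerk est l'accélération. En utilisant a(0) = 0, nous obtenons a(t) = 6·sin(t). En prenant ∫a(t)dt et en appliquant v(0) = -6, nous trouvons v(t) = -6·cos(t). Nous avons la vitesse v(t) = -6·cos(t). En substituant t = -pi/2: v(-pi/2) = 0.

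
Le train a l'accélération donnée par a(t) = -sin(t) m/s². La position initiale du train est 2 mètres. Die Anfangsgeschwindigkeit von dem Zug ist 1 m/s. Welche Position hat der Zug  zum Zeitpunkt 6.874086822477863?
Wir müssen das Integral unserer Gleichung für die Beschleunigung a(t) = -sin(t) 2-mal finden. Durch Integration von der Beschleunigung und Verwendung der Anfangsbedingung v(0) = 1, erhalten wir v(t) = cos(t). Durch Integration von der Geschwindigkeit und Verwendung der Anfangsbedingung x(0) = 2, erhalten wir x(t) = sin(t) + 2. Aus der Gleichung für die Position x(t) = sin(t) + 2, setzen wir t = 6.874086822477863 ein und erhalten x = 2.55710990245990.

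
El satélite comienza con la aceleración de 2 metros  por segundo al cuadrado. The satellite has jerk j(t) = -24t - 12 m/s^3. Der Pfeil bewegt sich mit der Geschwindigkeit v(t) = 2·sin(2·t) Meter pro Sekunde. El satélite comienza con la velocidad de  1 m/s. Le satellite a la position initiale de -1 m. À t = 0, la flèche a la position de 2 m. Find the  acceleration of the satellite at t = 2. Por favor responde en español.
Partiendo de la sacudida j(t) = -24·t - 12, tomamos 1 integral. La antiderivada de la sacudida es la aceleración. Usando a(0) = 2, obtenemos a(t) = -12·t^2 - 12·t + 2. Usando a(t) = -12·t^2 - 12·t + 2 y sustituyendo t = 2, encontramos a = -70.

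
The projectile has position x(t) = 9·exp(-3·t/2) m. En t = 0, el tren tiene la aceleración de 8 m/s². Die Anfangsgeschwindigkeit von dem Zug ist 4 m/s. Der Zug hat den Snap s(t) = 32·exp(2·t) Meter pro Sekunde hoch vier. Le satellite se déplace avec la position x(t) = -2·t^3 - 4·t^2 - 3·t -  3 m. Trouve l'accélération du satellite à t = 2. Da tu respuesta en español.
Para resolver esto, necesitamos tomar 2 derivadas de nuestra ecuación de la posición x(t) = -2·t^3 - 4·t^2 - 3·t - 3. Tomando d/dt de x(t), encontramos v(t) = -6·t^2 - 8·t - 3. Tomando d/dt de v(t), encontramos a(t) = -12·t - 8. De la ecuación de la aceleración a(t) = -12·t - 8, sustituimos t = 2 para obtener a = -32.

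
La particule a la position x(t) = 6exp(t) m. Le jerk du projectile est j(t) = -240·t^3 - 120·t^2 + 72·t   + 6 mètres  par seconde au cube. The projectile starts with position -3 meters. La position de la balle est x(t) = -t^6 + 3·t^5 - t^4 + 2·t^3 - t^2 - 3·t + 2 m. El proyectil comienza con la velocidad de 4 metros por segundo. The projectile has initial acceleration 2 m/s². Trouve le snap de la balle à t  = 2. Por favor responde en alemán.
Um dies zu lösen, müssen wir 4 Ableitungen unserer Gleichung für die Position x(t) = -t^6 + 3·t^5 - t^4 + 2·t^3 - t^2 - 3·t + 2 nehmen. Durch Ableiten von der Position erhalten wir die Geschwindigkeit: v(t) = -6·t^5 + 15·t^4 - 4·t^3 + 6·t^2 - 2·t - 3. Mit d/dt von v(t) finden wir a(t) = -30·t^4 + 60·t^3 - 12·t^2 + 12·t - 2. Durch Ableiten von der Beschleunigung erhalten wir den Ruck: j(t) = -120·t^3 + 180·t^2 - 24·t + 12. Die Ableitung von dem Ruck ergibt den Snap: s(t) = -360·t^2 + 360·t - 24. Aus der Gleichung für den Snap s(t) = -360·t^2 + 360·t - 24, setzen wir t = 2 ein und erhalten s = -744.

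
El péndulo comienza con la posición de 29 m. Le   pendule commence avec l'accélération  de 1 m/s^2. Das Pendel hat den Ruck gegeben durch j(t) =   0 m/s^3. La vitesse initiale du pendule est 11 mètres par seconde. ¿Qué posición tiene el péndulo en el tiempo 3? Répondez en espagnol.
Necesitamos integrar nuestra ecuación de la sacudida j(t) = 0 3 veces. Integrando la sacudida y usando la condición inicial a(0) = 1, obtenemos a(t) = 1. La integral de la aceleración, con v(0) = 11, da la velocidad: v(t) = t + 11. La integral de la velocidad, con x(0) = 29, da la posición: x(t) = t^2/2 + 11·t + 29. Usando x(t) = t^2/2 + 11·t + 29 y sustituyendo t = 3, encontramos x = 133/2.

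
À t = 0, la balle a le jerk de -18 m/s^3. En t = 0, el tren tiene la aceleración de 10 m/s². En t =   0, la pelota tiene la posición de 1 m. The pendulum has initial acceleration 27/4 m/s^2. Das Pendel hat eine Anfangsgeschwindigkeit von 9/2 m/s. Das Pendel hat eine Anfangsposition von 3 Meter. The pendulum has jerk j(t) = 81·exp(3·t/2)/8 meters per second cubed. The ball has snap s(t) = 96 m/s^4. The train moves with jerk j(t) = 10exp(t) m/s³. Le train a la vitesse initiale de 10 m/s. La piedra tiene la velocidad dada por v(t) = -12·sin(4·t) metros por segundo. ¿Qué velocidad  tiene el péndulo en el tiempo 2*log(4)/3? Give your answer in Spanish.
Para resolver esto, necesitamos tomar 2 integrales de nuestra ecuación de la sacudida j(t) = 81·exp(3·t/2)/8. Tomando ∫j(t)dt y aplicando a(0) = 27/4, encontramos a(t) = 27·exp(3·t/2)/4. Integrando la aceleración y usando la condición inicial v(0) = 9/2, obtenemos v(t) = 9·exp(3·t/2)/2. Usando v(t) = 9·exp(3·t/2)/2 y sustituyendo t = 2*log(4)/3, encontramos v = 18.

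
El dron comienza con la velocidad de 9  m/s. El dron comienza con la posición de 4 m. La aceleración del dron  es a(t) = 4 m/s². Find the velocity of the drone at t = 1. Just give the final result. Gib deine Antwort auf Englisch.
The answer is 13.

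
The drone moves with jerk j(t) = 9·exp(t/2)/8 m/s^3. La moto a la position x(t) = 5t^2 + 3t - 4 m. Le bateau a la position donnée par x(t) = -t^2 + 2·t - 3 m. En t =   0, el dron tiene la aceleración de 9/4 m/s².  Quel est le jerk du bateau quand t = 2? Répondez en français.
Pour résoudre ceci, nous devons prendre 3 dérivées de notre équation de la position x(t) = -t^2 + 2·t - 3. La dérivée de la position donne la vitesse: v(t) = 2 - 2·t. La dérivée de la vitesse donne l'accélération: a(t) = -2. La dérivée de l'accélération donne le jerk: j(t) = 0. Nous avons le jerk j(t) = 0. En substituant t = 2: j(2) = 0.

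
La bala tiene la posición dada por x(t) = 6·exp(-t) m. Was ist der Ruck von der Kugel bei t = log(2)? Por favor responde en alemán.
Um dies zu lösen, müssen wir 3 Ableitungen unserer Gleichung für die Position x(t) = 6·exp(-t) nehmen. Die Ableitung von der Position ergibt die Geschwindigkeit: v(t) = -6·exp(-t). Die Ableitung von der Geschwindigkeit ergibt die Beschleunigung: a(t) = 6·exp(-t). Mit d/dt von a(t) finden wir j(t) = -6·exp(-t). Mit j(t) = -6·exp(-t) und Einsetzen von t = log(2), finden wir j = -3.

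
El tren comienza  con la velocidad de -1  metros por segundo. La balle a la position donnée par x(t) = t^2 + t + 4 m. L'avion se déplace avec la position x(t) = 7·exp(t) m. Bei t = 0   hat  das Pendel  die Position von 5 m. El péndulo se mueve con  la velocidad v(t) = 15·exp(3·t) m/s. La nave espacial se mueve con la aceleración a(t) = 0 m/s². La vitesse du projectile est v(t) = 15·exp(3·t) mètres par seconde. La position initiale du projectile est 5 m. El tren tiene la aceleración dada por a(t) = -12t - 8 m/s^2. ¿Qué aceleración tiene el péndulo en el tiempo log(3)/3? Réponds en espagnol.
Para resolver esto, necesitamos tomar 1 derivada de nuestra ecuación de la velocidad v(t) = 15·exp(3·t). Tomando d/dt de v(t), encontramos a(t) = 45·exp(3·t). Tenemos la aceleración a(t) = 45·exp(3·t). Sustituyendo t = log(3)/3: a(log(3)/3) = 135.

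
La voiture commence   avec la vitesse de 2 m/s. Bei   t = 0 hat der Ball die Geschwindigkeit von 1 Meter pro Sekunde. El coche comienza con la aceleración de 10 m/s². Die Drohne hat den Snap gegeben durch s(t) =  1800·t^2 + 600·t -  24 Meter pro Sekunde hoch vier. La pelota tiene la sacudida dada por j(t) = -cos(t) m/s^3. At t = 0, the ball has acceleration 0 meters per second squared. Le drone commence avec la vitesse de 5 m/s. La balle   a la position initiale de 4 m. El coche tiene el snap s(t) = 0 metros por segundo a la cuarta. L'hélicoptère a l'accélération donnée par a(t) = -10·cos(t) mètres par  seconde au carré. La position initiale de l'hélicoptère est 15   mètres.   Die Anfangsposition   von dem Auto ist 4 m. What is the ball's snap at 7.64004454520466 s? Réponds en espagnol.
Partiendo de la sacudida j(t) = -cos(t), tomamos 1 derivada. Derivando la sacudida, obtenemos el snap: s(t) = sin(t). Usando s(t) = sin(t) y sustituyendo t = 7.64004454520466, encontramos s = 0.977202611657351.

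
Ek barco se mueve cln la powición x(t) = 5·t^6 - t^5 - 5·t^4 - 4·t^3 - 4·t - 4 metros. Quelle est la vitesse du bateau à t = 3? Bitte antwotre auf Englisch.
To solve this, we need to take 1 derivative of our position equation x(t) = 5·t^6 - t^5 - 5·t^4 - 4·t^3 - 4·t - 4. Differentiating position, we get velocity: v(t) = 30·t^5 - 5·t^4 - 20·t^3 - 12·t^2 - 4. From the given velocity equation v(t) = 30·t^5 - 5·t^4 - 20·t^3 - 12·t^2 - 4, we substitute t = 3 to get v = 6233.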